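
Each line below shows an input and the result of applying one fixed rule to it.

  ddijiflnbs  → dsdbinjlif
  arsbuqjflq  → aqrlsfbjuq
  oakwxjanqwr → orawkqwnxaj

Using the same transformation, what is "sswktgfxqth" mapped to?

Rule — take characters alternately from the front and the back (1st, last, 2nd, 2nd-last, ...).
For "sswktgfxqth" the result is "shstwqkxtfg".

shstwqkxtfg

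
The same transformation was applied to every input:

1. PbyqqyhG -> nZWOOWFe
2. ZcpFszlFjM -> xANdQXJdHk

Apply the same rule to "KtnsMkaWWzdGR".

iRLQkIYuuXBep

What's happening: shift every letter 2 places backward in the alphabet (wrapping around), then flip the case of every letter.
For "KtnsMkaWWzdGR", step one produces "IrlqKiyUUxbEP"; step two turns that into "iRLQkIYuuXBep".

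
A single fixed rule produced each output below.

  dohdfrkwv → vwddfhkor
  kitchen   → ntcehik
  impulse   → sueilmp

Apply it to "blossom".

Each output is the input with this applied: sort the characters into alphabetical order, then move the last 2 characters to the front (rotate right by 2).
On "blossom": the first step gives "blmooss", and the second then gives "ssblmoo".

ssblmoo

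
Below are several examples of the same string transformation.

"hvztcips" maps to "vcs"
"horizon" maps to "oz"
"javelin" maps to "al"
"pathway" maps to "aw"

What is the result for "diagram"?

ir

Looking at the pairs, the operation is to keep one character in every 3, starting at position 2 (positions 2nd, 5th, 8th, ...).
Doing the same to "diagram": "ir".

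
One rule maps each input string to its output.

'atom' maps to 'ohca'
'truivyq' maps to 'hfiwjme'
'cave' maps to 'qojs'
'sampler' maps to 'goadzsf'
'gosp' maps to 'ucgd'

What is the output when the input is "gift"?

uwth

What's happening: shift every letter 12 places backward in the alphabet (wrapping around).
On "gift" that produces "uwth".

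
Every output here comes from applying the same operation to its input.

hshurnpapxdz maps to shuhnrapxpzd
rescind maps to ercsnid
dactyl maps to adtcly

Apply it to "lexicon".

The transformation: swap each adjacent pair of characters (1↔2, 3↔4, ...).
Applying that to "lexicon" gives "elixocn".

elixocn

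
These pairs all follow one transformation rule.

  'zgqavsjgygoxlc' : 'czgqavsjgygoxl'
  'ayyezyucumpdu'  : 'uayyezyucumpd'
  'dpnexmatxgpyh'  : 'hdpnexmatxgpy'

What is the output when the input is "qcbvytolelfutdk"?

kqcbvytolelfutd

Each output is the input with this applied: move the last character to the front.
On "qcbvytolelfutdk" that produces "kqcbvytolelfutd".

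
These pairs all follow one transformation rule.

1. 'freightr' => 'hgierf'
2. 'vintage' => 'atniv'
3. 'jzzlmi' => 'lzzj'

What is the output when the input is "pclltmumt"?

The pattern: reverse the string, then delete the first 2 characters.
Starting from "pclltmumt": after the first operation, "tmumtllcp"; after the second, "umtllcp".

umtllcp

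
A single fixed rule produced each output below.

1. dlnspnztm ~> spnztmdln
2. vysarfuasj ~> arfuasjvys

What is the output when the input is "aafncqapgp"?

The rule is to move the first 3 characters to the end (rotate left by 3).
So "aafncqapgp" becomes "ncqapgpaaf".

ncqapgpaaf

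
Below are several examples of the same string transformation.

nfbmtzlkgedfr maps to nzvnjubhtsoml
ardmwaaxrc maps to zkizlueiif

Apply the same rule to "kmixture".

zmsuqfbc

The transformation: move the last 2 characters to the front (rotate right by 2), then shift every letter 8 places forward in the alphabet (wrapping around).
On "kmixture" that produces "zmsuqfbc".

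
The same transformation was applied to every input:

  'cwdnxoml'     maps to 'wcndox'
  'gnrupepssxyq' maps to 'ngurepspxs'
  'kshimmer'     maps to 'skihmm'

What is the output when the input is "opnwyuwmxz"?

pownuymw

In each case the input is transformed by: swap each adjacent pair of characters (1↔2, 3↔4, ...), then delete the last 2 characters.
For "opnwyuwmxz", step one produces "pownuymwzx"; step two turns that into "pownuymw".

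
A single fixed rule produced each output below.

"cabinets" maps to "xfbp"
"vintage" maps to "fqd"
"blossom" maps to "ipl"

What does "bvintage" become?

The rule is to keep every other character starting from the second (positions 2nd, 4th, 6th, ...), then shift every letter 3 places backward in the alphabet (wrapping around).
For "bvintage", step one produces "vnae"; step two turns that into "skxb".
(Check on "cabinets": → "aies" → "xfbp" ✓)

skxb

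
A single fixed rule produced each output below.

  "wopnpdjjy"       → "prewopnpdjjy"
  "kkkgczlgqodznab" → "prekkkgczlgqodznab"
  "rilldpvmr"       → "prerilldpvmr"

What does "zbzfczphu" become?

prezbzfczphu

Rule — prepend "pre".
"zbzfczphu" → "prezbzfczphu".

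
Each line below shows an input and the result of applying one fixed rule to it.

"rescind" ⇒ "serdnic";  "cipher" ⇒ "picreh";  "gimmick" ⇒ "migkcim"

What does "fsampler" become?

The rule is to reverse the string, then move the last 3 characters to the front (rotate right by 3).
"fsampler" → "relpmasf" → "asfrelpm".

asfrelpm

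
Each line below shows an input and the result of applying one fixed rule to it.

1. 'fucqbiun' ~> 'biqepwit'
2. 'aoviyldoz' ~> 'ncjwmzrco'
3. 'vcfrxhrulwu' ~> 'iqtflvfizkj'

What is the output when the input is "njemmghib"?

pxsaauvwb

Looking at the pairs, the operation is to shift every letter 12 places backward in the alphabet (wrapping around), then swap the first and last characters.
Applying both steps to "njemmghib": "bxsaauvwp", then "pxsaauvwb".
(Check on "aoviyldoz": → "ocjwmzrcn" → "ncjwmzrco" ✓)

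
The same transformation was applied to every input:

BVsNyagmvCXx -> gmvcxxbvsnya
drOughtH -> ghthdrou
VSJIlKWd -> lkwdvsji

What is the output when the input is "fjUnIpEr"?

iperfjun

Each output is the input with this applied: swap the front and back halves of the string, then convert every letter to lowercase.
So "fjUnIpEr" becomes "iperfjun".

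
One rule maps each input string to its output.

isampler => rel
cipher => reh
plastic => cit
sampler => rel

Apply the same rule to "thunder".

The rule is to reverse the string, then keep only the first 3 characters.
For "thunder", step one produces "rednuht"; step two turns that into "red".

red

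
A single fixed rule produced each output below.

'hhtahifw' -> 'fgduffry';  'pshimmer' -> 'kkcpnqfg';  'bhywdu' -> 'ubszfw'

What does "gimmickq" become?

In each case the input is transformed by: shift every letter 2 places backward in the alphabet (wrapping around), then swap the front and back halves of the string.
On "gimmickq": the first step gives "egkkgaio", and the second then gives "gaioegkk".

gaioegkk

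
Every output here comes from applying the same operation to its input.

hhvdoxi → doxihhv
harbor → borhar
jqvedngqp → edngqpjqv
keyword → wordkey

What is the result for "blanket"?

In each case the input is transformed by: move the first 3 characters to the end (rotate left by 3).
"blanket" → "nketbla".

nketbla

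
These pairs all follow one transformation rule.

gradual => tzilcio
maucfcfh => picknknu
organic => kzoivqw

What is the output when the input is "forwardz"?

What's happening: shift every letter 8 places forward in the alphabet (wrapping around), then swap the first and last characters.
On "forwardz": the first step gives "nwzeizlh", and the second then gives "hwzeizln".

hwzeizln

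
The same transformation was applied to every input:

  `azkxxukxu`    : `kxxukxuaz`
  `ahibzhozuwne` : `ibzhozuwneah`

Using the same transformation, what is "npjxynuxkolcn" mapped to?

The pattern: move the first 2 characters to the end (rotate left by 2).
Doing the same to "npjxynuxkolcn": "jxynuxkolcnnp".

jxynuxkolcnnp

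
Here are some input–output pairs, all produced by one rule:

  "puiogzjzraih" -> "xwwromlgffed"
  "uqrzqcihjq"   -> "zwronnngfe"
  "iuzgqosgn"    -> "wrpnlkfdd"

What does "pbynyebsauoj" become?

yyxvvrpmlkgb

Looking at the pairs, the operation is to shift every letter 3 places backward in the alphabet (wrapping around), then sort the characters into reverse alphabetical order.
Applying both steps to "pbynyebsauoj": "myvkvbypxrlg", then "yyxvvrpmlkgb".
(Check on "puiogzjzraih": → "mrfldwgwoxfe" → "xwwromlgffed" ✓)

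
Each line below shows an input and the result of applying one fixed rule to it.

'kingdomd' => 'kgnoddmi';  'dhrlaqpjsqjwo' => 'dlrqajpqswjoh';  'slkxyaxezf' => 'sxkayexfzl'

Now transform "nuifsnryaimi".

In each case the input is transformed by: swap each adjacent pair of characters (1↔2, 3↔4, ...), then move the first character to the end.
So "nuifsnryaimi" becomes "nfinsyriaimu".

nfinsyriaimu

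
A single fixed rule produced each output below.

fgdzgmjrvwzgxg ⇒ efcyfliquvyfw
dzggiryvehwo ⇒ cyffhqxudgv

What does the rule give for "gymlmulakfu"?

fxlkltkzje

The pattern: delete the last character, then shift every letter 1 place backward in the alphabet (wrapping around).
Applying that to "gymlmulakfu" gives "fxlkltkzje".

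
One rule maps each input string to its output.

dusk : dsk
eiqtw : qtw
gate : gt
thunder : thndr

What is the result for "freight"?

Each output is the input with this applied: remove every vowel.
So "freight" becomes "frght".

frght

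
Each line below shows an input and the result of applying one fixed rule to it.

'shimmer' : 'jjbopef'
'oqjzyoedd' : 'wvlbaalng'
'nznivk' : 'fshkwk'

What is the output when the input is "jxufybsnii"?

Each output is the input with this applied: shift every letter 3 places backward in the alphabet (wrapping around), then move the first 3 characters to the end (rotate left by 3).
On "jxufybsnii": the first step gives "gurcvypkff", and the second then gives "cvypkffgur".

cvypkffgur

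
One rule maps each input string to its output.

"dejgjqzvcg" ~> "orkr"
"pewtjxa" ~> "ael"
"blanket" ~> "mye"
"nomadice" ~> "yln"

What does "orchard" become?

zso

Rule — shift every letter 11 places forward in the alphabet (wrapping around), then keep one character in every 3, starting at position 1 (positions 1st, 4th, 7th, ...).
Applying that to "orchard" gives "zso".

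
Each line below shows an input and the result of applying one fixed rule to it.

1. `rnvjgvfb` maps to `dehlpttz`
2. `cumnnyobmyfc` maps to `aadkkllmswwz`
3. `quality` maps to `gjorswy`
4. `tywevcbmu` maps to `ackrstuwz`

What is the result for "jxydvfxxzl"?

In each case the input is transformed by: shift every letter 2 places backward in the alphabet (wrapping around), then sort the characters into alphabetical order.
"jxydvfxxzl" → "hvwbtdvvxj" → "bdhjtvvvwx".

bdhjtvvvwx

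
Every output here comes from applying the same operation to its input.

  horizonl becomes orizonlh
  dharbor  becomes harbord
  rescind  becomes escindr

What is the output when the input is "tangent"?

In each case the input is transformed by: move the first character to the end.
"tangent" → "angentt".

angentt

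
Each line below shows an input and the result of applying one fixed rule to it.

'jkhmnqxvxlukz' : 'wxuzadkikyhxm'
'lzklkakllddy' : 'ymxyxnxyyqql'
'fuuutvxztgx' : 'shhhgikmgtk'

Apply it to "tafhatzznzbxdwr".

Rule — shift every letter 13 places forward in the alphabet (wrapping around) — i.e. ROT13.
Doing the same to "tafhatzznzbxdwr": "gnsungmmamokqje".

gnsungmmamokqje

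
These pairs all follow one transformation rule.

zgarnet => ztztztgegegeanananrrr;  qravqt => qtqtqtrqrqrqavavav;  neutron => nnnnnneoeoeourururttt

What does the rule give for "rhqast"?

rtrtrthshshsqaqaqa

The pattern: repeat every character 3 times, then take characters alternately from the front and the back (1st, last, 2nd, 2nd-last, ...).
For "rhqast", step one produces "rrrhhhqqqaaasssttt"; step two turns that into "rtrtrthshshsqaqaqa".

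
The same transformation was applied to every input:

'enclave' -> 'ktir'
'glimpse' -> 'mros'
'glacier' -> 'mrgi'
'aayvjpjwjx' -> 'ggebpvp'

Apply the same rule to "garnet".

Each output is the input with this applied: shift every letter 6 places forward in the alphabet (wrapping around), then delete the last 3 characters.
Working it through for "garnet": intermediate "mgxtkz", final "mgx".
(Check on "glimpse": → "mrosvyk" → "mros" ✓)

mgx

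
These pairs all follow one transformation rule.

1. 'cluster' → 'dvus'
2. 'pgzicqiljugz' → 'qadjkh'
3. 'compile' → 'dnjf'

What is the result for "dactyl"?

Each output is the input with this applied: keep every other character starting from the first (positions 1st, 3rd, 5th, ...), then shift every letter 1 place forward in the alphabet (wrapping around).
"dactyl" → "edz".

edz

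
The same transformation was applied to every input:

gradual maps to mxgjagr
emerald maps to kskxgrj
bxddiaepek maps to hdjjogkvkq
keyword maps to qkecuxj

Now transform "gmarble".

msgxhrk

Each output is the input with this applied: shift every letter 6 places forward in the alphabet (wrapping around).
Doing the same to "gmarble": "msgxhrk".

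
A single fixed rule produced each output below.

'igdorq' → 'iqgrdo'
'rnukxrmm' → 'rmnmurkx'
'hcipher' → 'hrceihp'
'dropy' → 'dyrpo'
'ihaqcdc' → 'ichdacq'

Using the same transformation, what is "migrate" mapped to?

meitgar

Rule — take characters alternately from the front and the back (1st, last, 2nd, 2nd-last, ...).
Doing the same to "migrate": "meitgar".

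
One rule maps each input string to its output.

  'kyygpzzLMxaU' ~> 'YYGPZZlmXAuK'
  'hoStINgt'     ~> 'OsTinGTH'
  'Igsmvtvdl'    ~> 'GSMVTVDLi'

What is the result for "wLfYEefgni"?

Looking at the pairs, the operation is to flip the case of every letter, then move the first character to the end.
So "wLfYEefgni" becomes "lFyeEFGNIW".

lFyeEFGNIW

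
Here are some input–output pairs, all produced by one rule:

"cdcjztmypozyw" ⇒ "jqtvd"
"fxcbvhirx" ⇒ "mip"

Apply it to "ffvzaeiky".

The transformation: keep one character in every 3, starting at position 1 (positions 1st, 4th, 7th, ...), then shift every letter 7 places forward in the alphabet (wrapping around).
Starting from "ffvzaeiky": after the first operation, "fzi"; after the second, "mgp".

mgp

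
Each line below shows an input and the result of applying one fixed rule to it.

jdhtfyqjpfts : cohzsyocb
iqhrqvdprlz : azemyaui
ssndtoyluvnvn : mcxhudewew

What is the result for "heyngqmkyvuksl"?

wpzvthedtbu

The pattern: shift every letter 9 places forward in the alphabet (wrapping around), then delete the first 3 characters.
Applying both steps to "heyngqmkyvuksl": "qnhwpzvthedtbu", then "wpzvthedtbu".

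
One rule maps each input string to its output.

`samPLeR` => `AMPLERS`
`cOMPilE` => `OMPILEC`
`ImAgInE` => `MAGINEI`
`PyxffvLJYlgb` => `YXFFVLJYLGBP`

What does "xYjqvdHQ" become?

YJQVDHQX

Each output is the input with this applied: move the first character to the end, then convert every letter to uppercase.
Working it through for "xYjqvdHQ": intermediate "YjqvdHQx", final "YJQVDHQX".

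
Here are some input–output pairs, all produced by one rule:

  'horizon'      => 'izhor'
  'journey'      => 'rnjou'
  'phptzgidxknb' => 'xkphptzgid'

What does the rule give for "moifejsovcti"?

vcmoifejso

The transformation: delete the last 2 characters, then move the last 2 characters to the front (rotate right by 2).
"moifejsovcti" → "moifejsovc" → "vcmoifejso".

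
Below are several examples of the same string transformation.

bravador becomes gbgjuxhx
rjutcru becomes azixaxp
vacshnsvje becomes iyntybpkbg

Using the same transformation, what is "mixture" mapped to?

dzaxkso

Each output is the input with this applied: move the first 2 characters to the end (rotate left by 2), then shift every letter 6 places forward in the alphabet (wrapping around).
On "mixture" that produces "dzaxkso".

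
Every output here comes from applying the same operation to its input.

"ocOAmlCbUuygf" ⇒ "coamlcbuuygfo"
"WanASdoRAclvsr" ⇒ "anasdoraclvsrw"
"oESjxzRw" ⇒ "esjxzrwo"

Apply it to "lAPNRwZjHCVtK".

apnrwzjhcvtkl

Each output is the input with this applied: move the first character to the end, then convert every letter to lowercase.
On "lAPNRwZjHCVtK": the first step gives "APNRwZjHCVtKl", and the second then gives "apnrwzjhcvtkl".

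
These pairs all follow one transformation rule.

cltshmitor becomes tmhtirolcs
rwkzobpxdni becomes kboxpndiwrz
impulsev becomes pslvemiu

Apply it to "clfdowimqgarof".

The transformation: swap each adjacent pair of characters (1↔2, 3↔4, ...), then move the first 3 characters to the end (rotate left by 3).
Applying both steps to "clfdowimqgarof": "lcdfwomigqrafo", then "fwomigqrafolcd".
(Check on "rwkzobpxdni": → "wrzkboxpndi" → "kboxpndiwrz" ✓)

fwomigqrafolcd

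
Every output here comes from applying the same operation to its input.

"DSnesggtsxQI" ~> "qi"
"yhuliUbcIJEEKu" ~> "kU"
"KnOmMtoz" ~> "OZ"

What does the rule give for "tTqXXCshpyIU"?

The rule is to flip the case of every letter, then keep only the last 2 characters.
Applying that to "tTqXXCshpyIU" gives "iu".

iu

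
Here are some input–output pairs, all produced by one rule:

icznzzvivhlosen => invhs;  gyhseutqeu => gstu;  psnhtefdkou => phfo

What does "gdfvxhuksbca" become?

gvub

Looking at the pairs, the operation is to keep one character in every 3, starting at position 1 (positions 1st, 4th, 7th, ...).
For "gdfvxhuksbca" the result is "gvub".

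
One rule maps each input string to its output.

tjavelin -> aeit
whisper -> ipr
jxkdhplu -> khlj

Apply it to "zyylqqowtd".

yqotz

The rule is to move the first character to the end, then keep every other character starting from the second (positions 2nd, 4th, 6th, ...).
"zyylqqowtd" → "yqotz".
(Check on "whisper": → "hisperw" → "ipr" ✓)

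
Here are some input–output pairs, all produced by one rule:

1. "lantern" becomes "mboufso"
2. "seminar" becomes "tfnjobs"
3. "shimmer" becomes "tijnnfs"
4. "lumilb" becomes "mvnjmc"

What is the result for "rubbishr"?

Looking at the pairs, the operation is to shift every letter 1 place forward in the alphabet (wrapping around).
So "rubbishr" becomes "svccjtis".

svccjtis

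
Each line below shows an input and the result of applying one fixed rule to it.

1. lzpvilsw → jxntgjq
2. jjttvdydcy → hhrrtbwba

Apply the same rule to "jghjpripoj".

hefhnpgnm

The rule is to shift every letter 2 places backward in the alphabet (wrapping around), then delete the last character.
On "jghjpripoj": the first step gives "hefhnpgnmh", and the second then gives "hefhnpgnm".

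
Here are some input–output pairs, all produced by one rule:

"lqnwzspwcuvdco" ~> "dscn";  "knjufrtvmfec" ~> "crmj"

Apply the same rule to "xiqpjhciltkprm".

Rule — keep one character in every 3, starting at position 3 (positions 3rd, 6th, 9th, ...), then swap the first and last characters.
So "xiqpjhciltkprm" becomes "phlq".

phlq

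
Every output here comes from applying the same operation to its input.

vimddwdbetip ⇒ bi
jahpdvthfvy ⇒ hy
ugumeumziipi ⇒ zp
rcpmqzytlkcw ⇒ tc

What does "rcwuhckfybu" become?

Looking at the pairs, the operation is to keep one character in every 3, starting at position 2 (positions 2nd, 5th, 8th, ...), then delete the first 2 characters.
Starting from "rcwuhckfybu": after the first operation, "chfu"; after the second, "fu".
(Check on "jahpdvthfvy": → "adhy" → "hy" ✓)

fu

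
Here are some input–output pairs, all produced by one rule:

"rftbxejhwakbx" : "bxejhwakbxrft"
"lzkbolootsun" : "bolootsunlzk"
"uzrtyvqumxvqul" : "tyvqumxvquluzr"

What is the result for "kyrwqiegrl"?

wqiegrlkyr

The pattern: move the first 3 characters to the end (rotate left by 3).
On "kyrwqiegrl" that produces "wqiegrlkyr".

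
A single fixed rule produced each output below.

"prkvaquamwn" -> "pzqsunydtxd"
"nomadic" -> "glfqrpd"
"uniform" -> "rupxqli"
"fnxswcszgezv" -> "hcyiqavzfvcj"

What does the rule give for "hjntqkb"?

tnekmqw

In each case the input is transformed by: shift every letter 3 places forward in the alphabet (wrapping around), then move the last 3 characters to the front (rotate right by 3).
Working it through for "hjntqkb": intermediate "kmqwtne", final "tnekmqw".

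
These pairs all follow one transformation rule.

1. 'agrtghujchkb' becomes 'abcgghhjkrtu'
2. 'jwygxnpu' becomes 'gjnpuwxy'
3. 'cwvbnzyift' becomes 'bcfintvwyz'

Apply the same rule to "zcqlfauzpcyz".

What's happening: sort the characters into alphabetical order.
"zcqlfauzpcyz" → "accflpquyzzz".

accflpquyzzz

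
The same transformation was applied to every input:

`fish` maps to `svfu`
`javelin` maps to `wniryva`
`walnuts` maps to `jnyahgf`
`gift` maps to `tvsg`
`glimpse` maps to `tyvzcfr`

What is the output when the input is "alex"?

nyrk

The pattern: shift every letter 13 places forward in the alphabet (wrapping around) — i.e. ROT13.
So "alex" becomes "nyrk".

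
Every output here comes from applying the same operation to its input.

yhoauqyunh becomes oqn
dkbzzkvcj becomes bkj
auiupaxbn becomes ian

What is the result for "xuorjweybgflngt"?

owblt

The pattern: keep one character in every 3, starting at position 3 (positions 3rd, 6th, 9th, ...).
So "xuorjweybgflngt" becomes "owblt".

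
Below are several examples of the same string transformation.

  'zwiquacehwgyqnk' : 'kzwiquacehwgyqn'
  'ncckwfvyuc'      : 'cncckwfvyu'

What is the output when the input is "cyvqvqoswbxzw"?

wcyvqvqoswbxz

What's happening: move the last character to the front.
"cyvqvqoswbxzw" → "wcyvqvqoswbxz".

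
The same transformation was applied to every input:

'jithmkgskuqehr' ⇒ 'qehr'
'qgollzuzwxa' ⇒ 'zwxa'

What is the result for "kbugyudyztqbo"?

In each case the input is transformed by: keep only the last 4 characters.
For "kbugyudyztqbo" the result is "tqbo".

tqbo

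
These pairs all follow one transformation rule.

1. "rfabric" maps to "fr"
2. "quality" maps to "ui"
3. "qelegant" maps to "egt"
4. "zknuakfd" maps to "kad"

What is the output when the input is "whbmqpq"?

hq

The rule is to keep one character in every 3, starting at position 2 (positions 2nd, 5th, 8th, ...).
Doing the same to "whbmqpq": "hq".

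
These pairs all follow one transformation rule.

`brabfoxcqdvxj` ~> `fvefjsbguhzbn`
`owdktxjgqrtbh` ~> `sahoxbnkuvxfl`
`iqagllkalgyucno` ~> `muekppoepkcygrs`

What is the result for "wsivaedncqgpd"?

awmzeihrgukth

Each output is the input with this applied: shift every letter 4 places forward in the alphabet (wrapping around).
So "wsivaedncqgpd" becomes "awmzeihrgukth".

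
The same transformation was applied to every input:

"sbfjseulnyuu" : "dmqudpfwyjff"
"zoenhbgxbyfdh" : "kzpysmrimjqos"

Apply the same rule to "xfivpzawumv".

iqtgaklhfxg

The pattern: shift every letter 11 places forward in the alphabet (wrapping around).
So "xfivpzawumv" becomes "iqtgaklhfxg".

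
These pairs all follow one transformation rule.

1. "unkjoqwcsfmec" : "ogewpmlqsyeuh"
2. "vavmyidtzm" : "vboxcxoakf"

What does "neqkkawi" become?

In each case the input is transformed by: shift every letter 2 places forward in the alphabet (wrapping around), then move the last 3 characters to the front (rotate right by 3).
On "neqkkawi": the first step gives "pgsmmcyk", and the second then gives "cykpgsmm".
(Check on "vavmyidtzm": → "xcxoakfvbo" → "vboxcxoakf" ✓)

cykpgsmm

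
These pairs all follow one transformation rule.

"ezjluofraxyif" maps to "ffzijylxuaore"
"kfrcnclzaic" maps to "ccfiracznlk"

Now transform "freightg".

ggrtehif

Each output is the input with this applied: take characters alternately from the front and the back (1st, last, 2nd, 2nd-last, ...), then swap the first and last characters.
For "freightg", step one produces "fgrtehig"; step two turns that into "ggrtehif".
(Check on "kfrcnclzaic": → "kcfiracznlc" → "ccfiracznlk" ✓)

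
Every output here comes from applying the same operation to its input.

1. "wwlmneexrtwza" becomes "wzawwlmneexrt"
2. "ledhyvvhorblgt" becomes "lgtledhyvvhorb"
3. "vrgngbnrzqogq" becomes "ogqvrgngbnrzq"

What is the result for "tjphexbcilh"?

ilhtjphexbc

The rule is to move the last 3 characters to the front (rotate right by 3).
For "tjphexbcilh" the result is "ilhtjphexbc".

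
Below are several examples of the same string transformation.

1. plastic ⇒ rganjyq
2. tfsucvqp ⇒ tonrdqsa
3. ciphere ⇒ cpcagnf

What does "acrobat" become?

Looking at the pairs, the operation is to shift every letter 2 places backward in the alphabet (wrapping around), then move the last 3 characters to the front (rotate right by 3).
For "acrobat" the result is "zyryapm".

zyryapm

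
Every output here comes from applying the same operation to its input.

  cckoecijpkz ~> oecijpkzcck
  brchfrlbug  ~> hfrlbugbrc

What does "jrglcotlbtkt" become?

lcotlbtktjrg

Each output is the input with this applied: move the first 3 characters to the end (rotate left by 3).
Doing the same to "jrglcotlbtkt": "lcotlbtktjrg".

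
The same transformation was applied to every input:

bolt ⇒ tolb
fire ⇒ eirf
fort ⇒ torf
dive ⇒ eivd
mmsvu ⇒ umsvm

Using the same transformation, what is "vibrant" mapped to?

tibranv

Looking at the pairs, the operation is to swap the first and last characters.
For "vibrant" the result is "tibranv".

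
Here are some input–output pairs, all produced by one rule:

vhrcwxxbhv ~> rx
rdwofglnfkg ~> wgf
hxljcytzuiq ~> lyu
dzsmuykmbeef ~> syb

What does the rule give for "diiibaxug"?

ia

What's happening: delete the last 2 characters, then keep one character in every 3, starting at position 3 (positions 3rd, 6th, 9th, ...).
Working it through for "diiibaxug": intermediate "diiibax", final "ia".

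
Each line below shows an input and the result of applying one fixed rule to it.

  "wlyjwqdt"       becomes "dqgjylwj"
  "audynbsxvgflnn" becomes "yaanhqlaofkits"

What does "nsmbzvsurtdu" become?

Each output is the input with this applied: shift every letter 13 places forward in the alphabet (wrapping around) — i.e. ROT13, then move the last 3 characters to the front (rotate right by 3).
Applying both steps to "nsmbzvsurtdu": "afzomifhegqh", then "gqhafzomifhe".

gqhafzomifhe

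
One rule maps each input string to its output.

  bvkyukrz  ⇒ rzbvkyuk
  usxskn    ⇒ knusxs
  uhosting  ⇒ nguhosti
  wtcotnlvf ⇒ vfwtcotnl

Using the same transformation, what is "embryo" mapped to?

In each case the input is transformed by: move the last 2 characters to the front (rotate right by 2).
Applying that to "embryo" gives "yoembr".

yoembr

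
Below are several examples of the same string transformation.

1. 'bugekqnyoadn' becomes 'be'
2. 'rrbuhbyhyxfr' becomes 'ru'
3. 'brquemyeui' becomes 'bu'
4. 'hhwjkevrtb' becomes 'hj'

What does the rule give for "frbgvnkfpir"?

fg

The rule is to keep one character in every 3, starting at position 1 (positions 1st, 4th, 7th, ...), then keep only the first 2 characters.
For "frbgvnkfpir" the result is "fg".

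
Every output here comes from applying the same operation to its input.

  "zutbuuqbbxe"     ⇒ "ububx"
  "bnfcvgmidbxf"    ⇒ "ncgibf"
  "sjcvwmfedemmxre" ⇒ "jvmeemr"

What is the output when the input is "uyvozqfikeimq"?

yoqiem

Looking at the pairs, the operation is to keep every other character starting from the second (positions 2nd, 4th, 6th, ...).
On "uyvozqfikeimq" that produces "yoqiem".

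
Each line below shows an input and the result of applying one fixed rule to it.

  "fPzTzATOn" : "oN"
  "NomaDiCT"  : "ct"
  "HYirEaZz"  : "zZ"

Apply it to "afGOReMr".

The pattern: flip the case of every letter, then keep only the last 2 characters.
Starting from "afGOReMr": after the first operation, "AFgorEmR"; after the second, "mR".

mR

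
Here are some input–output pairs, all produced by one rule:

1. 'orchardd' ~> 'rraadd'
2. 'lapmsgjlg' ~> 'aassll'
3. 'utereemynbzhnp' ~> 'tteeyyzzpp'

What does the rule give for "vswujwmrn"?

Rule — keep one character in every 3, starting at position 2 (positions 2nd, 5th, 8th, ...), then double every character.
"vswujwmrn" → "sjr" → "ssjjrr".

ssjjrr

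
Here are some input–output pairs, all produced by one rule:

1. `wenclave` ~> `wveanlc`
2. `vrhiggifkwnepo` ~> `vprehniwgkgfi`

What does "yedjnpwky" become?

ykewdpjn

The transformation: delete the last character, then take characters alternately from the front and the back (1st, last, 2nd, 2nd-last, ...).
For "yedjnpwky", step one produces "yedjnpwk"; step two turns that into "ykewdpjn".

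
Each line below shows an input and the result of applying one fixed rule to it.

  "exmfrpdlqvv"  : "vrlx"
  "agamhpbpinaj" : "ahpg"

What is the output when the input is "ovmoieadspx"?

What's happening: keep one character in every 3, starting at position 2 (positions 2nd, 5th, 8th, ...), then swap the first and last characters.
For "ovmoieadspx" the result is "xidv".

xidv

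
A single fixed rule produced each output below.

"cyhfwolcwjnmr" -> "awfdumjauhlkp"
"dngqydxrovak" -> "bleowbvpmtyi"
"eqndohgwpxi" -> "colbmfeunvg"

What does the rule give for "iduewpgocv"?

gbscunemat

The pattern: shift every letter 2 places backward in the alphabet (wrapping around).
For "iduewpgocv" the result is "gbscunemat".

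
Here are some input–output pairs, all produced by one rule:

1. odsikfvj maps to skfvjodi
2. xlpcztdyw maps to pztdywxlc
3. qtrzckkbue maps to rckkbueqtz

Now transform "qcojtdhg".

In each case the input is transformed by: move the first 3 characters to the end (rotate left by 3), then swap the first and last characters.
"qcojtdhg" → "otdhgqcj".

otdhgqcj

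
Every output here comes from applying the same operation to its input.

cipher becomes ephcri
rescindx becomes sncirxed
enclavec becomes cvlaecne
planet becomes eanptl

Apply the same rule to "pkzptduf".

The pattern: take characters alternately from the front and the back (1st, last, 2nd, 2nd-last, ...), then swap the front and back halves of the string.
Doing the same to "pkzptduf": "zdptpfku".
(Check on "rescindx": → "rxedsnci" → "sncirxed" ✓)

zdptpfku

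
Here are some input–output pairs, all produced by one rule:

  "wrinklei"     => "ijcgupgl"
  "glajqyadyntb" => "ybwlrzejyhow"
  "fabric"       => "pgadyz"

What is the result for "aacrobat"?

In each case the input is transformed by: swap the front and back halves of the string, then shift every letter 2 places backward in the alphabet (wrapping around).
Working it through for "aacrobat": intermediate "obataacr", final "mzyryyap".

mzyryyap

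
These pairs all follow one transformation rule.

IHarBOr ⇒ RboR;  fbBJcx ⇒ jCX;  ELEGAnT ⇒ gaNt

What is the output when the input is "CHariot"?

RIOT

The transformation: flip the case of every letter, then delete the first 3 characters.
On "CHariot": the first step gives "chARIOT", and the second then gives "RIOT".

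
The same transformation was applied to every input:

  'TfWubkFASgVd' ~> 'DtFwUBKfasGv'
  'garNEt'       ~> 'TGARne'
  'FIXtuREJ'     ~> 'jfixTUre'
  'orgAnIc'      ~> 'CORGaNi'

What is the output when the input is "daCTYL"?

Rule — move the last character to the front, then flip the case of every letter.
"daCTYL" → "LdaCTY" → "lDActy".

lDActy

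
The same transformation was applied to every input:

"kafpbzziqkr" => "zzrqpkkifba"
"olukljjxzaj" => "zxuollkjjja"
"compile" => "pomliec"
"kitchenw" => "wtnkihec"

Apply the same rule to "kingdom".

onmkigd

The pattern: sort the characters into reverse alphabetical order.
For "kingdom" the result is "onmkigd".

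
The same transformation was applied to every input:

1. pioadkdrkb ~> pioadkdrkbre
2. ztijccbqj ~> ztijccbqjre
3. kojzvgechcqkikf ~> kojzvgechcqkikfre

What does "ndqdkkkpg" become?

The pattern: append "re".
"ndqdkkkpg" → "ndqdkkkpgre".

ndqdkkkpgre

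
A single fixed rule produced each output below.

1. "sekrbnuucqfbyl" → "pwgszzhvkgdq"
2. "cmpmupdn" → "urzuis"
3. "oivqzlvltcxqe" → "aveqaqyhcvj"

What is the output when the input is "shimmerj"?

In each case the input is transformed by: delete the first 2 characters, then shift every letter 5 places forward in the alphabet (wrapping around).
Working it through for "shimmerj": intermediate "immerj", final "nrrjwo".

nrrjwo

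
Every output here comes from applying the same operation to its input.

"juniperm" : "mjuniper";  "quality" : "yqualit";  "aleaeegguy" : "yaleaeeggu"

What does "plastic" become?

cplasti

The transformation: move the last character to the front.
For "plastic" the result is "cplasti".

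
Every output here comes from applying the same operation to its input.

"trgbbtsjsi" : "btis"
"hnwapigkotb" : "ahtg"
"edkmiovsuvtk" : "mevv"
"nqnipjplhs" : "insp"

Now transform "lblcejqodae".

The rule is to keep one character in every 3, starting at position 1 (positions 1st, 4th, 7th, ...), then swap each adjacent pair of characters (1↔2, 3↔4, ...).
On "lblcejqodae": the first step gives "lcqa", and the second then gives "claq".

claq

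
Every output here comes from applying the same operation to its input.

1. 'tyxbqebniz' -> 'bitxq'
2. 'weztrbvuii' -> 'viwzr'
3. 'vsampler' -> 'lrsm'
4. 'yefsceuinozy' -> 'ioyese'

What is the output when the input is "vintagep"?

gpit

In each case the input is transformed by: swap the front and back halves of the string, then keep every other character starting from the second (positions 2nd, 4th, 6th, ...).
Starting from "vintagep": after the first operation, "agepvint"; after the second, "gpit".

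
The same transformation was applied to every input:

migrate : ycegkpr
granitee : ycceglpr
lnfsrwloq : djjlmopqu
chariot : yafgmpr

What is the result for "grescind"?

The transformation: sort the characters into alphabetical order, then shift every letter 2 places backward in the alphabet (wrapping around).
For "grescind" the result is "abceglpq".
(Check on "granitee": → "aeeginrt" → "ycceglpr" ✓)

abceglpq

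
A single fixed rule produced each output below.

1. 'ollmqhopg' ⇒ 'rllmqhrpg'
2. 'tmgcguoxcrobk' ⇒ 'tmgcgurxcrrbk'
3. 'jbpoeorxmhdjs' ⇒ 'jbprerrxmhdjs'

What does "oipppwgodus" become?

Looking at the pairs, the operation is to replace every "o" with "r".
On "oipppwgodus" that produces "ripppwgrdus".

ripppwgrdus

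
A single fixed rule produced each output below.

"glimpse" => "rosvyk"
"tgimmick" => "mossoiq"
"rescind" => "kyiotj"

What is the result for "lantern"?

Looking at the pairs, the operation is to shift every letter 6 places forward in the alphabet (wrapping around), then delete the first character.
On "lantern": the first step gives "rgtzkxt", and the second then gives "gtzkxt".

gtzkxt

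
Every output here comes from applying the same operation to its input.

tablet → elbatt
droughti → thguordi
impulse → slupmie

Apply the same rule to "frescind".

In each case the input is transformed by: move the last character to the front, then reverse the string.
For "frescind", step one produces "dfrescin"; step two turns that into "nicserfd".

nicserfd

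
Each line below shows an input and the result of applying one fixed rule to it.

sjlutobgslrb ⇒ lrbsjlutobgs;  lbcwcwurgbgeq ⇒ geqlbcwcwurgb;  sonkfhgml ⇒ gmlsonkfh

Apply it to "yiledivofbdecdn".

cdnyiledivofbde

The rule is to move the last 3 characters to the front (rotate right by 3).
So "yiledivofbdecdn" becomes "cdnyiledivofbde".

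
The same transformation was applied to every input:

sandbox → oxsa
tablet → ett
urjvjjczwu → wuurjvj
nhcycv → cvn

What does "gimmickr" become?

Each output is the input with this applied: move the last 2 characters to the front (rotate right by 2), then delete the last 3 characters.
Applying that to "gimmickr" gives "krgim".

krgim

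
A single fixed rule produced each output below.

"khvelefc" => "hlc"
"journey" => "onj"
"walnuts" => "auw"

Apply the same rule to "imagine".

Each output is the input with this applied: move the first character to the end, then keep one character in every 3, starting at position 1 (positions 1st, 4th, 7th, ...).
"imagine" → "maginei" → "mii".

mii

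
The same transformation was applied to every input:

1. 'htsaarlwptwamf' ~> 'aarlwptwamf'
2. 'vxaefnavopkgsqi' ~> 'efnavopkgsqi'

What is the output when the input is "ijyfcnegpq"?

fcnegpq

The rule is to delete the first 3 characters.
On "ijyfcnegpq" that produces "fcnegpq".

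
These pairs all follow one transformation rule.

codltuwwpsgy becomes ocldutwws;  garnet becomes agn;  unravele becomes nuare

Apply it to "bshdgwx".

sbdh

The rule is to swap each adjacent pair of characters (1↔2, 3↔4, ...), then delete the last 3 characters.
On "bshdgwx": the first step gives "sbdhwgx", and the second then gives "sbdh".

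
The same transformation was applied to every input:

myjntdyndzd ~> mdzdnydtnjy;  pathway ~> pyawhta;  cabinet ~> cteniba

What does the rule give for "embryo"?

eoyrbm

The pattern: reverse the string, then move the last character to the front.
"embryo" → "oyrbme" → "eoyrbm".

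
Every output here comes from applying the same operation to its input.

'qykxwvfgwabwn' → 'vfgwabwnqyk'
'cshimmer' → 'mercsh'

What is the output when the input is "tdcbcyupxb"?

Looking at the pairs, the operation is to move the first 3 characters to the end (rotate left by 3), then delete the first 2 characters.
"tdcbcyupxb" → "bcyupxbtdc" → "yupxbtdc".

yupxbtdc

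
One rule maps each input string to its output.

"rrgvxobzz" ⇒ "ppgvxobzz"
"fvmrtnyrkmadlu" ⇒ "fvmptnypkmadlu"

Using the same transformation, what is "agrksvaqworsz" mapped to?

agpksvaqwopsz

In each case the input is transformed by: replace every "r" with "p".
"agrksvaqworsz" → "agpksvaqwopsz".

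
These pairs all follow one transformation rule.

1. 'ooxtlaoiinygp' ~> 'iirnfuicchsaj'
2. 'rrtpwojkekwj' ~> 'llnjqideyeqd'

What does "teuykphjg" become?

nyosejbda

Each output is the input with this applied: shift every letter 6 places backward in the alphabet (wrapping around).
"teuykphjg" → "nyosejbda".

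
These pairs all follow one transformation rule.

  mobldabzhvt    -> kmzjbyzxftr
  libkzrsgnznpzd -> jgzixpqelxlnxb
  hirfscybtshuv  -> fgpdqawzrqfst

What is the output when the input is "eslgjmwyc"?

cqjehkuwa

The transformation: shift every letter 2 places backward in the alphabet (wrapping around).
"eslgjmwyc" → "cqjehkuwa".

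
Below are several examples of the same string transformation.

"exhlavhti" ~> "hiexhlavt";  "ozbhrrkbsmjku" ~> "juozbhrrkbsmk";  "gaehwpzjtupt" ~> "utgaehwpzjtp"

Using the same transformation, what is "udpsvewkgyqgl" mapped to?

Each output is the input with this applied: move the last 2 characters to the front (rotate right by 2), then swap the first and last characters.
So "udpsvewkgyqgl" becomes "qludpsvewkgyg".

qludpsvewkgyg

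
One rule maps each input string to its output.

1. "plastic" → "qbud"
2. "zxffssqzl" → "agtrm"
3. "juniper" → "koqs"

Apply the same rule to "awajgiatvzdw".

bbhbwe

What's happening: shift every letter 1 place forward in the alphabet (wrapping around), then keep every other character starting from the first (positions 1st, 3rd, 5th, ...).
Starting from "awajgiatvzdw": after the first operation, "bxbkhjbuwaex"; after the second, "bbhbwe".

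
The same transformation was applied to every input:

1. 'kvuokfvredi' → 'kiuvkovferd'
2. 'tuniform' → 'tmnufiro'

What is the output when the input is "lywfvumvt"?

The pattern: move the last character to the front, then swap each adjacent pair of characters (1↔2, 3↔4, ...).
"lywfvumvt" → "tlywfvumv" → "ltwyvfmuv".
(Check on "kvuokfvredi": → "ikvuokfvred" → "kiuvkovferd" ✓)

ltwyvfmuv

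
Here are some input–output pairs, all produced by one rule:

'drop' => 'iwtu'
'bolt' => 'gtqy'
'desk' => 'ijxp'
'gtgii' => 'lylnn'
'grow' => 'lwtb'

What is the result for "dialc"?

The transformation: shift every letter 5 places forward in the alphabet (wrapping around).
On "dialc" that produces "infqh".

infqh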